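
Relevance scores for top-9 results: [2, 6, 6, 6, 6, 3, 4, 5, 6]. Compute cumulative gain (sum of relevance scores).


Cumulative Gain = sum of relevance scores
Position 1: rel=2, running sum=2
Position 2: rel=6, running sum=8
Position 3: rel=6, running sum=14
Position 4: rel=6, running sum=20
Position 5: rel=6, running sum=26
Position 6: rel=3, running sum=29
Position 7: rel=4, running sum=33
Position 8: rel=5, running sum=38
Position 9: rel=6, running sum=44
CG = 44

44


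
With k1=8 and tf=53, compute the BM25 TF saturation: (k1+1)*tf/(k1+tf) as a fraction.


BM25 TF component = (k1+1)*tf / (k1+tf)
k1 = 8, tf = 53
Numerator = (8+1)*53 = 477
Denominator = 8 + 53 = 61
= 477/61 = 477/61

477/61


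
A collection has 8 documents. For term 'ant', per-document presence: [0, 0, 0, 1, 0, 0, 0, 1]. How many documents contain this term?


Checking each document for 'ant':
Doc 1: absent
Doc 2: absent
Doc 3: absent
Doc 4: present
Doc 5: absent
Doc 6: absent
Doc 7: absent
Doc 8: present
df = sum of presences = 0 + 0 + 0 + 1 + 0 + 0 + 0 + 1 = 2

2


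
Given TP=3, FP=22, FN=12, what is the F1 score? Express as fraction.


F1 = 2 * P * R / (P + R)
P = TP/(TP+FP) = 3/25 = 3/25
R = TP/(TP+FN) = 3/15 = 1/5
2 * P * R = 2 * 3/25 * 1/5 = 6/125
P + R = 3/25 + 1/5 = 8/25
F1 = 6/125 / 8/25 = 3/20

3/20


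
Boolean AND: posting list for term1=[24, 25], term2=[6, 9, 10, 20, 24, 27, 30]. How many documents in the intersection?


Boolean AND: find intersection of posting lists
term1 docs: [24, 25]
term2 docs: [6, 9, 10, 20, 24, 27, 30]
Intersection: [24]
|intersection| = 1

1


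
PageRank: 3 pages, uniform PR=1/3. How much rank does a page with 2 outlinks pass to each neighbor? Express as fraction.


Initial PR = 1/3 = 1/3
Outlinks = 2
Contribution per link = PR / outlinks
= 1/3 / 2
= 1/6

1/6


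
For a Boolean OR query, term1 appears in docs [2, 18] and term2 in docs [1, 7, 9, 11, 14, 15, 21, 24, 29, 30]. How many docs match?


Boolean OR: find union of posting lists
term1 docs: [2, 18]
term2 docs: [1, 7, 9, 11, 14, 15, 21, 24, 29, 30]
Union: [1, 2, 7, 9, 11, 14, 15, 18, 21, 24, 29, 30]
|union| = 12

12


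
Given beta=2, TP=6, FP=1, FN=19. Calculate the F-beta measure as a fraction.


P = TP/(TP+FP) = 6/7 = 6/7
R = TP/(TP+FN) = 6/25 = 6/25
beta^2 = 2^2 = 4
(1 + beta^2) = 5
Numerator = (1+beta^2)*P*R = 36/35
Denominator = beta^2*P + R = 24/7 + 6/25 = 642/175
F_beta = 30/107

30/107


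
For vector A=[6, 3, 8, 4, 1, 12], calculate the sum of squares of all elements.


|A|^2 = sum of squared components
A[0]^2 = 6^2 = 36
A[1]^2 = 3^2 = 9
A[2]^2 = 8^2 = 64
A[3]^2 = 4^2 = 16
A[4]^2 = 1^2 = 1
A[5]^2 = 12^2 = 144
Sum = 36 + 9 + 64 + 16 + 1 + 144 = 270

270


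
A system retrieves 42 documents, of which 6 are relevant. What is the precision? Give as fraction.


Precision = relevant_retrieved / total_retrieved
= 6 / 42
= 6 / (6 + 36)
= 1/7

1/7


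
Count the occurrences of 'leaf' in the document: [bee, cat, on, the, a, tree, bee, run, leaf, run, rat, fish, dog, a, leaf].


Document has 15 words
Scanning for 'leaf':
Found at positions: [8, 14]
Count = 2

2


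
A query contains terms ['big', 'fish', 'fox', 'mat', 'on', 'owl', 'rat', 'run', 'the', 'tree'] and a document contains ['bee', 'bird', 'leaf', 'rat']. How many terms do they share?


Query terms: ['big', 'fish', 'fox', 'mat', 'on', 'owl', 'rat', 'run', 'the', 'tree']
Document terms: ['bee', 'bird', 'leaf', 'rat']
Common terms: ['rat']
Overlap count = 1

1


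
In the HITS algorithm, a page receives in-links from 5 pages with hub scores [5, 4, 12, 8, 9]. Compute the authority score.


Authority = sum of hub scores of in-linkers
In-link 1: hub score = 5
In-link 2: hub score = 4
In-link 3: hub score = 12
In-link 4: hub score = 8
In-link 5: hub score = 9
Authority = 5 + 4 + 12 + 8 + 9 = 38

38


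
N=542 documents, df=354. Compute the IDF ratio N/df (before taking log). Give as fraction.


IDF ratio = N / df
= 542 / 354
= 271/177

271/177


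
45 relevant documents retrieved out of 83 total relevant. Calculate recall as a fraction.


Recall = retrieved_relevant / total_relevant
= 45 / 83
= 45 / (45 + 38)
= 45/83

45/83


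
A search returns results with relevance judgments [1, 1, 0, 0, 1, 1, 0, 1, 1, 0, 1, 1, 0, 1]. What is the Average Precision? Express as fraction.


Computing P@k for each relevant position:
Position 1: relevant, P@1 = 1/1 = 1
Position 2: relevant, P@2 = 2/2 = 1
Position 3: not relevant
Position 4: not relevant
Position 5: relevant, P@5 = 3/5 = 3/5
Position 6: relevant, P@6 = 4/6 = 2/3
Position 7: not relevant
Position 8: relevant, P@8 = 5/8 = 5/8
Position 9: relevant, P@9 = 6/9 = 2/3
Position 10: not relevant
Position 11: relevant, P@11 = 7/11 = 7/11
Position 12: relevant, P@12 = 8/12 = 2/3
Position 13: not relevant
Position 14: relevant, P@14 = 9/14 = 9/14
Sum of P@k = 1 + 1 + 3/5 + 2/3 + 5/8 + 2/3 + 7/11 + 2/3 + 9/14 = 20033/3080
AP = 20033/3080 / 9 = 20033/27720

20033/27720


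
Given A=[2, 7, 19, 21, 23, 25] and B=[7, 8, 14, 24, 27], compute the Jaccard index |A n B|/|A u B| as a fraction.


A intersect B = [7]
|A intersect B| = 1
A union B = [2, 7, 8, 14, 19, 21, 23, 24, 25, 27]
|A union B| = 10
Jaccard = 1/10 = 1/10

1/10


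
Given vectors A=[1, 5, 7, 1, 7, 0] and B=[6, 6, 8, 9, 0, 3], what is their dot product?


Dot product = sum of element-wise products
A[0]*B[0] = 1*6 = 6
A[1]*B[1] = 5*6 = 30
A[2]*B[2] = 7*8 = 56
A[3]*B[3] = 1*9 = 9
A[4]*B[4] = 7*0 = 0
A[5]*B[5] = 0*3 = 0
Sum = 6 + 30 + 56 + 9 + 0 + 0 = 101

101


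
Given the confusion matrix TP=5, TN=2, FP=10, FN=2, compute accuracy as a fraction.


Accuracy = (TP + TN) / (TP + TN + FP + FN)
TP + TN = 5 + 2 = 7
Total = 5 + 2 + 10 + 2 = 19
Accuracy = 7 / 19 = 7/19

7/19


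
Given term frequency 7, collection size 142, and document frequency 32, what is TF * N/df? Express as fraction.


TF * (N/df)
= 7 * (142/32)
= 7 * 71/16
= 497/16

497/16


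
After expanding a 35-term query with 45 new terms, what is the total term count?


Original terms: 35
Expansion terms: 45
Total = 35 + 45 = 80

80


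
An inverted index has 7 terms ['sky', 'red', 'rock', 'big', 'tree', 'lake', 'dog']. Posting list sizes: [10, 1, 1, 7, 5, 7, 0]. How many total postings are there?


Summing posting list sizes:
'sky': 10 postings
'red': 1 postings
'rock': 1 postings
'big': 7 postings
'tree': 5 postings
'lake': 7 postings
'dog': 0 postings
Total = 10 + 1 + 1 + 7 + 5 + 7 + 0 = 31

31


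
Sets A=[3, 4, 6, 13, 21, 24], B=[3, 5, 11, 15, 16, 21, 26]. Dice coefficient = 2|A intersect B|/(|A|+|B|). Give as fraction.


A intersect B = [3, 21]
|A intersect B| = 2
|A| = 6, |B| = 7
Dice = 2*2 / (6+7)
= 4 / 13 = 4/13

4/13


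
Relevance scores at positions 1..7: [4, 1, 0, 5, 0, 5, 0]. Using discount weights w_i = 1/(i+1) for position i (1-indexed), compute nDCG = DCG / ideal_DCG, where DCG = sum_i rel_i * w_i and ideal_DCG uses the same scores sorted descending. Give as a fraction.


Position discount weights w_i = 1/(i+1) for i=1..7:
Weights = [1/2, 1/3, 1/4, 1/5, 1/6, 1/7, 1/8]
Actual relevance: [4, 1, 0, 5, 0, 5, 0]
DCG = 4/2 + 1/3 + 0/4 + 5/5 + 0/6 + 5/7 + 0/8 = 85/21
Ideal relevance (sorted desc): [5, 5, 4, 1, 0, 0, 0]
Ideal DCG = 5/2 + 5/3 + 4/4 + 1/5 + 0/6 + 0/7 + 0/8 = 161/30
nDCG = DCG / ideal_DCG = 85/21 / 161/30 = 850/1127

850/1127


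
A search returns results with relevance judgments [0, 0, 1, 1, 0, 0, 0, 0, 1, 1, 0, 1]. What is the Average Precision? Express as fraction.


Computing P@k for each relevant position:
Position 1: not relevant
Position 2: not relevant
Position 3: relevant, P@3 = 1/3 = 1/3
Position 4: relevant, P@4 = 2/4 = 1/2
Position 5: not relevant
Position 6: not relevant
Position 7: not relevant
Position 8: not relevant
Position 9: relevant, P@9 = 3/9 = 1/3
Position 10: relevant, P@10 = 4/10 = 2/5
Position 11: not relevant
Position 12: relevant, P@12 = 5/12 = 5/12
Sum of P@k = 1/3 + 1/2 + 1/3 + 2/5 + 5/12 = 119/60
AP = 119/60 / 5 = 119/300

119/300


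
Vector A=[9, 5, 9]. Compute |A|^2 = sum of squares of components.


|A|^2 = sum of squared components
A[0]^2 = 9^2 = 81
A[1]^2 = 5^2 = 25
A[2]^2 = 9^2 = 81
Sum = 81 + 25 + 81 = 187

187


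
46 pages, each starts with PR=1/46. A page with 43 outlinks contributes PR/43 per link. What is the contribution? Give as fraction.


Initial PR = 1/46 = 1/46
Outlinks = 43
Contribution per link = PR / outlinks
= 1/46 / 43
= 1/1978

1/1978


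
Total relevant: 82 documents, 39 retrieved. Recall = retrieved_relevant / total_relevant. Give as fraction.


Recall = retrieved_relevant / total_relevant
= 39 / 82
= 39 / (39 + 43)
= 39/82

39/82


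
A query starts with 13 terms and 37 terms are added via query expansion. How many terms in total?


Original terms: 13
Expansion terms: 37
Total = 13 + 37 = 50

50


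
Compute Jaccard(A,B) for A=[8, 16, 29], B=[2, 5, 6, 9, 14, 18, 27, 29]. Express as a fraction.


A intersect B = [29]
|A intersect B| = 1
A union B = [2, 5, 6, 8, 9, 14, 16, 18, 27, 29]
|A union B| = 10
Jaccard = 1/10 = 1/10

1/10


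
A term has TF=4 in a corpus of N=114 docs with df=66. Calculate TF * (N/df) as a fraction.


TF * (N/df)
= 4 * (114/66)
= 4 * 19/11
= 76/11

76/11


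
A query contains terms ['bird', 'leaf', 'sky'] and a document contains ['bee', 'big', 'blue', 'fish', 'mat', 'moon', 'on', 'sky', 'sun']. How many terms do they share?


Query terms: ['bird', 'leaf', 'sky']
Document terms: ['bee', 'big', 'blue', 'fish', 'mat', 'moon', 'on', 'sky', 'sun']
Common terms: ['sky']
Overlap count = 1

1


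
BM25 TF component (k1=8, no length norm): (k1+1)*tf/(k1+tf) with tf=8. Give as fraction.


BM25 TF component = (k1+1)*tf / (k1+tf)
k1 = 8, tf = 8
Numerator = (8+1)*8 = 72
Denominator = 8 + 8 = 16
= 72/16 = 9/2

9/2


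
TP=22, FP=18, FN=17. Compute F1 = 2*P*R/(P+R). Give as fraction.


F1 = 2 * P * R / (P + R)
P = TP/(TP+FP) = 22/40 = 11/20
R = TP/(TP+FN) = 22/39 = 22/39
2 * P * R = 2 * 11/20 * 22/39 = 121/195
P + R = 11/20 + 22/39 = 869/780
F1 = 121/195 / 869/780 = 44/79

44/79


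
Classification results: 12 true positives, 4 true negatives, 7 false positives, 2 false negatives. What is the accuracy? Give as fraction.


Accuracy = (TP + TN) / (TP + TN + FP + FN)
TP + TN = 12 + 4 = 16
Total = 12 + 4 + 7 + 2 = 25
Accuracy = 16 / 25 = 16/25

16/25


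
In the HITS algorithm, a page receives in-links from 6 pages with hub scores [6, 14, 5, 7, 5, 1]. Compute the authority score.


Authority = sum of hub scores of in-linkers
In-link 1: hub score = 6
In-link 2: hub score = 14
In-link 3: hub score = 5
In-link 4: hub score = 7
In-link 5: hub score = 5
In-link 6: hub score = 1
Authority = 6 + 14 + 5 + 7 + 5 + 1 = 38

38


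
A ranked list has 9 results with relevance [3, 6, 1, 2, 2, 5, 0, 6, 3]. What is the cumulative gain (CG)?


Cumulative Gain = sum of relevance scores
Position 1: rel=3, running sum=3
Position 2: rel=6, running sum=9
Position 3: rel=1, running sum=10
Position 4: rel=2, running sum=12
Position 5: rel=2, running sum=14
Position 6: rel=5, running sum=19
Position 7: rel=0, running sum=19
Position 8: rel=6, running sum=25
Position 9: rel=3, running sum=28
CG = 28

28


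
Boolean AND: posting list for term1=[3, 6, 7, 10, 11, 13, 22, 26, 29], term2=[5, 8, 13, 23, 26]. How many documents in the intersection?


Boolean AND: find intersection of posting lists
term1 docs: [3, 6, 7, 10, 11, 13, 22, 26, 29]
term2 docs: [5, 8, 13, 23, 26]
Intersection: [13, 26]
|intersection| = 2

2


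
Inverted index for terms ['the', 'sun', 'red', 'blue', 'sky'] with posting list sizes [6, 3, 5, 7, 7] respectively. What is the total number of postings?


Summing posting list sizes:
'the': 6 postings
'sun': 3 postings
'red': 5 postings
'blue': 7 postings
'sky': 7 postings
Total = 6 + 3 + 5 + 7 + 7 = 28

28


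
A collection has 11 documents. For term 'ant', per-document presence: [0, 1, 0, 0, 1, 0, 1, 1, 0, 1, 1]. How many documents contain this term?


Checking each document for 'ant':
Doc 1: absent
Doc 2: present
Doc 3: absent
Doc 4: absent
Doc 5: present
Doc 6: absent
Doc 7: present
Doc 8: present
Doc 9: absent
Doc 10: present
Doc 11: present
df = sum of presences = 0 + 1 + 0 + 0 + 1 + 0 + 1 + 1 + 0 + 1 + 1 = 6

6


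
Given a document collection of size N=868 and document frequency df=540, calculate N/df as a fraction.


IDF ratio = N / df
= 868 / 540
= 217/135

217/135


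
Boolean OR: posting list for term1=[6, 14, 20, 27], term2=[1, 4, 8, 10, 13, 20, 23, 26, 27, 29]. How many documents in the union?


Boolean OR: find union of posting lists
term1 docs: [6, 14, 20, 27]
term2 docs: [1, 4, 8, 10, 13, 20, 23, 26, 27, 29]
Union: [1, 4, 6, 8, 10, 13, 14, 20, 23, 26, 27, 29]
|union| = 12

12


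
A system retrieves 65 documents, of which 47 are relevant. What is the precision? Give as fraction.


Precision = relevant_retrieved / total_retrieved
= 47 / 65
= 47 / (47 + 18)
= 47/65

47/65


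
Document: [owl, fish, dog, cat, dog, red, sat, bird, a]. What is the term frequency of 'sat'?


Document has 9 words
Scanning for 'sat':
Found at positions: [6]
Count = 1

1


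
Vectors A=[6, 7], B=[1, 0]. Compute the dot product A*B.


Dot product = sum of element-wise products
A[0]*B[0] = 6*1 = 6
A[1]*B[1] = 7*0 = 0
Sum = 6 + 0 = 6

6


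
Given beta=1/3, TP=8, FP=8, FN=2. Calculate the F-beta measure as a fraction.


P = TP/(TP+FP) = 8/16 = 1/2
R = TP/(TP+FN) = 8/10 = 4/5
beta^2 = 1/3^2 = 1/9
(1 + beta^2) = 10/9
Numerator = (1+beta^2)*P*R = 4/9
Denominator = beta^2*P + R = 1/18 + 4/5 = 77/90
F_beta = 40/77

40/77


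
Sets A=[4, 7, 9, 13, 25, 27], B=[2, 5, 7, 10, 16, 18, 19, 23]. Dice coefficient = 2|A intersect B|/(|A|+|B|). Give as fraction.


A intersect B = [7]
|A intersect B| = 1
|A| = 6, |B| = 8
Dice = 2*1 / (6+8)
= 2 / 14 = 1/7

1/7


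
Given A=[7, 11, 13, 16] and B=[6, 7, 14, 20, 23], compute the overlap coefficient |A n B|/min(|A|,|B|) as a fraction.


A intersect B = [7]
|A intersect B| = 1
min(|A|, |B|) = min(4, 5) = 4
Overlap = 1 / 4 = 1/4

1/4


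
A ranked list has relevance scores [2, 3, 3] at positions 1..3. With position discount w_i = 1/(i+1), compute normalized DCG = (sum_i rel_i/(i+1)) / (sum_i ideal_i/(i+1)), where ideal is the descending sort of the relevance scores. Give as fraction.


Position discount weights w_i = 1/(i+1) for i=1..3:
Weights = [1/2, 1/3, 1/4]
Actual relevance: [2, 3, 3]
DCG = 2/2 + 3/3 + 3/4 = 11/4
Ideal relevance (sorted desc): [3, 3, 2]
Ideal DCG = 3/2 + 3/3 + 2/4 = 3
nDCG = DCG / ideal_DCG = 11/4 / 3 = 11/12

11/12


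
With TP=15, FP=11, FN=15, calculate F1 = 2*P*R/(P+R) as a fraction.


F1 = 2 * P * R / (P + R)
P = TP/(TP+FP) = 15/26 = 15/26
R = TP/(TP+FN) = 15/30 = 1/2
2 * P * R = 2 * 15/26 * 1/2 = 15/26
P + R = 15/26 + 1/2 = 14/13
F1 = 15/26 / 14/13 = 15/28

15/28


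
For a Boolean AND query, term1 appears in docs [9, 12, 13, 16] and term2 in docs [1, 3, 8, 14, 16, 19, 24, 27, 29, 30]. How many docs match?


Boolean AND: find intersection of posting lists
term1 docs: [9, 12, 13, 16]
term2 docs: [1, 3, 8, 14, 16, 19, 24, 27, 29, 30]
Intersection: [16]
|intersection| = 1

1


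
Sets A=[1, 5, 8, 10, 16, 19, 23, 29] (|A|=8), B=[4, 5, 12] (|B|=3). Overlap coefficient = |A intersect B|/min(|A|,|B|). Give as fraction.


A intersect B = [5]
|A intersect B| = 1
min(|A|, |B|) = min(8, 3) = 3
Overlap = 1 / 3 = 1/3

1/3


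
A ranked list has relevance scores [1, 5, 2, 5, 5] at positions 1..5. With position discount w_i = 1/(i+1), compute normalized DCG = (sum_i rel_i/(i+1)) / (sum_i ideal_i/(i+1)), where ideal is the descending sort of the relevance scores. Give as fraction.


Position discount weights w_i = 1/(i+1) for i=1..5:
Weights = [1/2, 1/3, 1/4, 1/5, 1/6]
Actual relevance: [1, 5, 2, 5, 5]
DCG = 1/2 + 5/3 + 2/4 + 5/5 + 5/6 = 9/2
Ideal relevance (sorted desc): [5, 5, 5, 2, 1]
Ideal DCG = 5/2 + 5/3 + 5/4 + 2/5 + 1/6 = 359/60
nDCG = DCG / ideal_DCG = 9/2 / 359/60 = 270/359

270/359


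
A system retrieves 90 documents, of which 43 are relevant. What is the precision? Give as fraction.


Precision = relevant_retrieved / total_retrieved
= 43 / 90
= 43 / (43 + 47)
= 43/90

43/90


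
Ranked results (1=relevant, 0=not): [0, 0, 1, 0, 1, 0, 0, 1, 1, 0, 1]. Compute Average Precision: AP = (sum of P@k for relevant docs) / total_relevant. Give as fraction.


Computing P@k for each relevant position:
Position 1: not relevant
Position 2: not relevant
Position 3: relevant, P@3 = 1/3 = 1/3
Position 4: not relevant
Position 5: relevant, P@5 = 2/5 = 2/5
Position 6: not relevant
Position 7: not relevant
Position 8: relevant, P@8 = 3/8 = 3/8
Position 9: relevant, P@9 = 4/9 = 4/9
Position 10: not relevant
Position 11: relevant, P@11 = 5/11 = 5/11
Sum of P@k = 1/3 + 2/5 + 3/8 + 4/9 + 5/11 = 7949/3960
AP = 7949/3960 / 5 = 7949/19800

7949/19800


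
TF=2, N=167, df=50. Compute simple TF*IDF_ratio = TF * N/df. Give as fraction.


TF * (N/df)
= 2 * (167/50)
= 2 * 167/50
= 167/25

167/25


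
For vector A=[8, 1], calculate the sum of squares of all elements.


|A|^2 = sum of squared components
A[0]^2 = 8^2 = 64
A[1]^2 = 1^2 = 1
Sum = 64 + 1 = 65

65


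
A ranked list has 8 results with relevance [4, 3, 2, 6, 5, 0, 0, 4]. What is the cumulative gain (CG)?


Cumulative Gain = sum of relevance scores
Position 1: rel=4, running sum=4
Position 2: rel=3, running sum=7
Position 3: rel=2, running sum=9
Position 4: rel=6, running sum=15
Position 5: rel=5, running sum=20
Position 6: rel=0, running sum=20
Position 7: rel=0, running sum=20
Position 8: rel=4, running sum=24
CG = 24

24


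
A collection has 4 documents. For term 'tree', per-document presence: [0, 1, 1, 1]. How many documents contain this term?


Checking each document for 'tree':
Doc 1: absent
Doc 2: present
Doc 3: present
Doc 4: present
df = sum of presences = 0 + 1 + 1 + 1 = 3

3


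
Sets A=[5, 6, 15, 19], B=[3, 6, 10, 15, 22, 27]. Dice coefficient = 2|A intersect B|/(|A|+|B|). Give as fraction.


A intersect B = [6, 15]
|A intersect B| = 2
|A| = 4, |B| = 6
Dice = 2*2 / (4+6)
= 4 / 10 = 2/5

2/5


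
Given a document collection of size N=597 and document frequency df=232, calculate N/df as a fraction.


IDF ratio = N / df
= 597 / 232
= 597/232

597/232


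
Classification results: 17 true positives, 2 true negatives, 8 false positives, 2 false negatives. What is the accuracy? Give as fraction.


Accuracy = (TP + TN) / (TP + TN + FP + FN)
TP + TN = 17 + 2 = 19
Total = 17 + 2 + 8 + 2 = 29
Accuracy = 19 / 29 = 19/29

19/29


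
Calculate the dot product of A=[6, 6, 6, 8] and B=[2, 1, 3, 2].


Dot product = sum of element-wise products
A[0]*B[0] = 6*2 = 12
A[1]*B[1] = 6*1 = 6
A[2]*B[2] = 6*3 = 18
A[3]*B[3] = 8*2 = 16
Sum = 12 + 6 + 18 + 16 = 52

52


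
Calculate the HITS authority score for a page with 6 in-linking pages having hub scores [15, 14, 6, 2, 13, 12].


Authority = sum of hub scores of in-linkers
In-link 1: hub score = 15
In-link 2: hub score = 14
In-link 3: hub score = 6
In-link 4: hub score = 2
In-link 5: hub score = 13
In-link 6: hub score = 12
Authority = 15 + 14 + 6 + 2 + 13 + 12 = 62

62


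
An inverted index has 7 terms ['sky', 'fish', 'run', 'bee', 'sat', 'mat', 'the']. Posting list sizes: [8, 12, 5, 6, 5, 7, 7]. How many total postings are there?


Summing posting list sizes:
'sky': 8 postings
'fish': 12 postings
'run': 5 postings
'bee': 6 postings
'sat': 5 postings
'mat': 7 postings
'the': 7 postings
Total = 8 + 12 + 5 + 6 + 5 + 7 + 7 = 50

50


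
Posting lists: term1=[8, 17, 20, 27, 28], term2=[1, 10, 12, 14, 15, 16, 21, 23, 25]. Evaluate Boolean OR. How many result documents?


Boolean OR: find union of posting lists
term1 docs: [8, 17, 20, 27, 28]
term2 docs: [1, 10, 12, 14, 15, 16, 21, 23, 25]
Union: [1, 8, 10, 12, 14, 15, 16, 17, 20, 21, 23, 25, 27, 28]
|union| = 14

14


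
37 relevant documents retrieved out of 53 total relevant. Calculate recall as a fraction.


Recall = retrieved_relevant / total_relevant
= 37 / 53
= 37 / (37 + 16)
= 37/53

37/53


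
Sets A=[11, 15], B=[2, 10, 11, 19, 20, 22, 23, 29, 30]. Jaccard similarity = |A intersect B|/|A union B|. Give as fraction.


A intersect B = [11]
|A intersect B| = 1
A union B = [2, 10, 11, 15, 19, 20, 22, 23, 29, 30]
|A union B| = 10
Jaccard = 1/10 = 1/10

1/10


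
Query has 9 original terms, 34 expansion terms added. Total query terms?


Original terms: 9
Expansion terms: 34
Total = 9 + 34 = 43

43


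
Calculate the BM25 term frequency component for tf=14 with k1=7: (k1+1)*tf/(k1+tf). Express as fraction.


BM25 TF component = (k1+1)*tf / (k1+tf)
k1 = 7, tf = 14
Numerator = (7+1)*14 = 112
Denominator = 7 + 14 = 21
= 112/21 = 16/3

16/3


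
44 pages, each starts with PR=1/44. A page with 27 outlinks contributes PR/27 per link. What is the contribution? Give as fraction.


Initial PR = 1/44 = 1/44
Outlinks = 27
Contribution per link = PR / outlinks
= 1/44 / 27
= 1/1188

1/1188


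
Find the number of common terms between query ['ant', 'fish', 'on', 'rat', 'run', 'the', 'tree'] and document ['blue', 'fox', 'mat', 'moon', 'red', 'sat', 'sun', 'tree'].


Query terms: ['ant', 'fish', 'on', 'rat', 'run', 'the', 'tree']
Document terms: ['blue', 'fox', 'mat', 'moon', 'red', 'sat', 'sun', 'tree']
Common terms: ['tree']
Overlap count = 1

1


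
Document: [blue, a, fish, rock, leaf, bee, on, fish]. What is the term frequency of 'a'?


Document has 8 words
Scanning for 'a':
Found at positions: [1]
Count = 1

1


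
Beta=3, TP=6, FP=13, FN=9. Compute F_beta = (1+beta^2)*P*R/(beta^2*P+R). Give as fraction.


P = TP/(TP+FP) = 6/19 = 6/19
R = TP/(TP+FN) = 6/15 = 2/5
beta^2 = 3^2 = 9
(1 + beta^2) = 10
Numerator = (1+beta^2)*P*R = 24/19
Denominator = beta^2*P + R = 54/19 + 2/5 = 308/95
F_beta = 30/77

30/77


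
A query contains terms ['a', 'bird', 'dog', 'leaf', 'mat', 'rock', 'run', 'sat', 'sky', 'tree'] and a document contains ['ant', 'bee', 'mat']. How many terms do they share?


Query terms: ['a', 'bird', 'dog', 'leaf', 'mat', 'rock', 'run', 'sat', 'sky', 'tree']
Document terms: ['ant', 'bee', 'mat']
Common terms: ['mat']
Overlap count = 1

1


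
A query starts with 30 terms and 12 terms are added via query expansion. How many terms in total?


Original terms: 30
Expansion terms: 12
Total = 30 + 12 = 42

42


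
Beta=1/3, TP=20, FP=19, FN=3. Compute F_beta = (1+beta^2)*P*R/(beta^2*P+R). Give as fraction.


P = TP/(TP+FP) = 20/39 = 20/39
R = TP/(TP+FN) = 20/23 = 20/23
beta^2 = 1/3^2 = 1/9
(1 + beta^2) = 10/9
Numerator = (1+beta^2)*P*R = 4000/8073
Denominator = beta^2*P + R = 20/351 + 20/23 = 7480/8073
F_beta = 100/187

100/187


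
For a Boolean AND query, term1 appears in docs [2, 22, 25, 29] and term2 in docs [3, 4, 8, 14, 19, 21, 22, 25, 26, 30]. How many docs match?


Boolean AND: find intersection of posting lists
term1 docs: [2, 22, 25, 29]
term2 docs: [3, 4, 8, 14, 19, 21, 22, 25, 26, 30]
Intersection: [22, 25]
|intersection| = 2

2


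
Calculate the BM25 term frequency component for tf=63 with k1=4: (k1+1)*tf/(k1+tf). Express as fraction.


BM25 TF component = (k1+1)*tf / (k1+tf)
k1 = 4, tf = 63
Numerator = (4+1)*63 = 315
Denominator = 4 + 63 = 67
= 315/67 = 315/67

315/67


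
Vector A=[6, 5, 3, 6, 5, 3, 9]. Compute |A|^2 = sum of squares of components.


|A|^2 = sum of squared components
A[0]^2 = 6^2 = 36
A[1]^2 = 5^2 = 25
A[2]^2 = 3^2 = 9
A[3]^2 = 6^2 = 36
A[4]^2 = 5^2 = 25
A[5]^2 = 3^2 = 9
A[6]^2 = 9^2 = 81
Sum = 36 + 25 + 9 + 36 + 25 + 9 + 81 = 221

221


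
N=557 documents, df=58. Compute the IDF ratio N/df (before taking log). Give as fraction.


IDF ratio = N / df
= 557 / 58
= 557/58

557/58


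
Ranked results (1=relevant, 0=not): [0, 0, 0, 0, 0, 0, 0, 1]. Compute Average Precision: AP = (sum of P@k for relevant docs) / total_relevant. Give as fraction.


Computing P@k for each relevant position:
Position 1: not relevant
Position 2: not relevant
Position 3: not relevant
Position 4: not relevant
Position 5: not relevant
Position 6: not relevant
Position 7: not relevant
Position 8: relevant, P@8 = 1/8 = 1/8
Sum of P@k = 1/8 = 1/8
AP = 1/8 / 1 = 1/8

1/8


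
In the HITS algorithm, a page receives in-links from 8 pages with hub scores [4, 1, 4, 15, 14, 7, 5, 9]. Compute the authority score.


Authority = sum of hub scores of in-linkers
In-link 1: hub score = 4
In-link 2: hub score = 1
In-link 3: hub score = 4
In-link 4: hub score = 15
In-link 5: hub score = 14
In-link 6: hub score = 7
In-link 7: hub score = 5
In-link 8: hub score = 9
Authority = 4 + 1 + 4 + 15 + 14 + 7 + 5 + 9 = 59

59


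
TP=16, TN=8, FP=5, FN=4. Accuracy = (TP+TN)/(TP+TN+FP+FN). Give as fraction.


Accuracy = (TP + TN) / (TP + TN + FP + FN)
TP + TN = 16 + 8 = 24
Total = 16 + 8 + 5 + 4 = 33
Accuracy = 24 / 33 = 8/11

8/11


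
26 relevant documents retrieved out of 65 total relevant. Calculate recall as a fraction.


Recall = retrieved_relevant / total_relevant
= 26 / 65
= 26 / (26 + 39)
= 2/5

2/5


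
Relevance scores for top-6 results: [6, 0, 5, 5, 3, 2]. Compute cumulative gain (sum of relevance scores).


Cumulative Gain = sum of relevance scores
Position 1: rel=6, running sum=6
Position 2: rel=0, running sum=6
Position 3: rel=5, running sum=11
Position 4: rel=5, running sum=16
Position 5: rel=3, running sum=19
Position 6: rel=2, running sum=21
CG = 21

21


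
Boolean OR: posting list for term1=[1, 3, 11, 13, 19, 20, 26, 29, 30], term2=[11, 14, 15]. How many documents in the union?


Boolean OR: find union of posting lists
term1 docs: [1, 3, 11, 13, 19, 20, 26, 29, 30]
term2 docs: [11, 14, 15]
Union: [1, 3, 11, 13, 14, 15, 19, 20, 26, 29, 30]
|union| = 11

11


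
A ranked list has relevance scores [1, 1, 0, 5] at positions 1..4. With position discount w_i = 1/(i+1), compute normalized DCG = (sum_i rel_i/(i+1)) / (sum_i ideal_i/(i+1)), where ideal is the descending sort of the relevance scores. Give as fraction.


Position discount weights w_i = 1/(i+1) for i=1..4:
Weights = [1/2, 1/3, 1/4, 1/5]
Actual relevance: [1, 1, 0, 5]
DCG = 1/2 + 1/3 + 0/4 + 5/5 = 11/6
Ideal relevance (sorted desc): [5, 1, 1, 0]
Ideal DCG = 5/2 + 1/3 + 1/4 + 0/5 = 37/12
nDCG = DCG / ideal_DCG = 11/6 / 37/12 = 22/37

22/37


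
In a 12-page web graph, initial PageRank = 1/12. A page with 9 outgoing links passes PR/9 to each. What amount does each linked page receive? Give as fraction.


Initial PR = 1/12 = 1/12
Outlinks = 9
Contribution per link = PR / outlinks
= 1/12 / 9
= 1/108

1/108


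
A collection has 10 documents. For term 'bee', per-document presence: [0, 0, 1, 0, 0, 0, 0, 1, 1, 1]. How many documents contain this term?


Checking each document for 'bee':
Doc 1: absent
Doc 2: absent
Doc 3: present
Doc 4: absent
Doc 5: absent
Doc 6: absent
Doc 7: absent
Doc 8: present
Doc 9: present
Doc 10: present
df = sum of presences = 0 + 0 + 1 + 0 + 0 + 0 + 0 + 1 + 1 + 1 = 4

4


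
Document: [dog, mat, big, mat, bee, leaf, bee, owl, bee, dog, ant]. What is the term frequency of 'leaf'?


Document has 11 words
Scanning for 'leaf':
Found at positions: [5]
Count = 1

1


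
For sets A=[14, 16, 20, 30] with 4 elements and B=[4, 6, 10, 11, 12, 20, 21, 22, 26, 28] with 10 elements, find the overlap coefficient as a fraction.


A intersect B = [20]
|A intersect B| = 1
min(|A|, |B|) = min(4, 10) = 4
Overlap = 1 / 4 = 1/4

1/4


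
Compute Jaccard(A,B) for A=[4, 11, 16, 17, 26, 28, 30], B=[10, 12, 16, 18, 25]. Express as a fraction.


A intersect B = [16]
|A intersect B| = 1
A union B = [4, 10, 11, 12, 16, 17, 18, 25, 26, 28, 30]
|A union B| = 11
Jaccard = 1/11 = 1/11

1/11


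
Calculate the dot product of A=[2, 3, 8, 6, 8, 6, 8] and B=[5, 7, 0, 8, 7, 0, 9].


Dot product = sum of element-wise products
A[0]*B[0] = 2*5 = 10
A[1]*B[1] = 3*7 = 21
A[2]*B[2] = 8*0 = 0
A[3]*B[3] = 6*8 = 48
A[4]*B[4] = 8*7 = 56
A[5]*B[5] = 6*0 = 0
A[6]*B[6] = 8*9 = 72
Sum = 10 + 21 + 0 + 48 + 56 + 0 + 72 = 207

207


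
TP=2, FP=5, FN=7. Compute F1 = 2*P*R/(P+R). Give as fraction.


F1 = 2 * P * R / (P + R)
P = TP/(TP+FP) = 2/7 = 2/7
R = TP/(TP+FN) = 2/9 = 2/9
2 * P * R = 2 * 2/7 * 2/9 = 8/63
P + R = 2/7 + 2/9 = 32/63
F1 = 8/63 / 32/63 = 1/4

1/4


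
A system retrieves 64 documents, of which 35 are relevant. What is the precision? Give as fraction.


Precision = relevant_retrieved / total_retrieved
= 35 / 64
= 35 / (35 + 29)
= 35/64

35/64


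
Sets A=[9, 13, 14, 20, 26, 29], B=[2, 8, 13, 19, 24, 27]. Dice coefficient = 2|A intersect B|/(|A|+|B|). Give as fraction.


A intersect B = [13]
|A intersect B| = 1
|A| = 6, |B| = 6
Dice = 2*1 / (6+6)
= 2 / 12 = 1/6

1/6


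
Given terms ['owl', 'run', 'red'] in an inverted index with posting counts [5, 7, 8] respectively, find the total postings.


Summing posting list sizes:
'owl': 5 postings
'run': 7 postings
'red': 8 postings
Total = 5 + 7 + 8 = 20

20


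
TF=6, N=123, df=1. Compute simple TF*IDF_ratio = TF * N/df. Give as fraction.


TF * (N/df)
= 6 * (123/1)
= 6 * 123
= 738

738


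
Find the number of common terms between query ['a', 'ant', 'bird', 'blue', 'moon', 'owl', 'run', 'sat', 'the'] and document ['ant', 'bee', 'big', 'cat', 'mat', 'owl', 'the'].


Query terms: ['a', 'ant', 'bird', 'blue', 'moon', 'owl', 'run', 'sat', 'the']
Document terms: ['ant', 'bee', 'big', 'cat', 'mat', 'owl', 'the']
Common terms: ['ant', 'owl', 'the']
Overlap count = 3

3


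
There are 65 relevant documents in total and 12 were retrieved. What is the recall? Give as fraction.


Recall = retrieved_relevant / total_relevant
= 12 / 65
= 12 / (12 + 53)
= 12/65

12/65


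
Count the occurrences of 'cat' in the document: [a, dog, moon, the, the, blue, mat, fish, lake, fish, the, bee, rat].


Document has 13 words
Scanning for 'cat':
Term not found in document
Count = 0

0


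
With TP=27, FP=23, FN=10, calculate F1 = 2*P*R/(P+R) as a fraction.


F1 = 2 * P * R / (P + R)
P = TP/(TP+FP) = 27/50 = 27/50
R = TP/(TP+FN) = 27/37 = 27/37
2 * P * R = 2 * 27/50 * 27/37 = 729/925
P + R = 27/50 + 27/37 = 2349/1850
F1 = 729/925 / 2349/1850 = 18/29

18/29


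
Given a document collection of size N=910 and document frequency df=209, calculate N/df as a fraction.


IDF ratio = N / df
= 910 / 209
= 910/209

910/209


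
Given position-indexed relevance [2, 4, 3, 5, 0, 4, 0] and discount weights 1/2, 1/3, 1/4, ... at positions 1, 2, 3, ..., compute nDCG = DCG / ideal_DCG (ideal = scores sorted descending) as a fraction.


Position discount weights w_i = 1/(i+1) for i=1..7:
Weights = [1/2, 1/3, 1/4, 1/5, 1/6, 1/7, 1/8]
Actual relevance: [2, 4, 3, 5, 0, 4, 0]
DCG = 2/2 + 4/3 + 3/4 + 5/5 + 0/6 + 4/7 + 0/8 = 391/84
Ideal relevance (sorted desc): [5, 4, 4, 3, 2, 0, 0]
Ideal DCG = 5/2 + 4/3 + 4/4 + 3/5 + 2/6 + 0/7 + 0/8 = 173/30
nDCG = DCG / ideal_DCG = 391/84 / 173/30 = 1955/2422

1955/2422


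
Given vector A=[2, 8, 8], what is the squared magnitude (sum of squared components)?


|A|^2 = sum of squared components
A[0]^2 = 2^2 = 4
A[1]^2 = 8^2 = 64
A[2]^2 = 8^2 = 64
Sum = 4 + 64 + 64 = 132

132


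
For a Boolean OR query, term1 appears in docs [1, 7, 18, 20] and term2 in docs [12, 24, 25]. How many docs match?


Boolean OR: find union of posting lists
term1 docs: [1, 7, 18, 20]
term2 docs: [12, 24, 25]
Union: [1, 7, 12, 18, 20, 24, 25]
|union| = 7

7


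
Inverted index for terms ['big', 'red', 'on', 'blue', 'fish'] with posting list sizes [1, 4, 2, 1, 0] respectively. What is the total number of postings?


Summing posting list sizes:
'big': 1 postings
'red': 4 postings
'on': 2 postings
'blue': 1 postings
'fish': 0 postings
Total = 1 + 4 + 2 + 1 + 0 = 8

8


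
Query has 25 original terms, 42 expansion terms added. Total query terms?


Original terms: 25
Expansion terms: 42
Total = 25 + 42 = 67

67


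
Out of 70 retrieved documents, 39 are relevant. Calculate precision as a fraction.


Precision = relevant_retrieved / total_retrieved
= 39 / 70
= 39 / (39 + 31)
= 39/70

39/70


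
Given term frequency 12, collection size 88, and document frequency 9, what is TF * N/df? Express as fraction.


TF * (N/df)
= 12 * (88/9)
= 12 * 88/9
= 352/3

352/3


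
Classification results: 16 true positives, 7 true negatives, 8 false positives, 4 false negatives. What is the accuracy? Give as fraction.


Accuracy = (TP + TN) / (TP + TN + FP + FN)
TP + TN = 16 + 7 = 23
Total = 16 + 7 + 8 + 4 = 35
Accuracy = 23 / 35 = 23/35

23/35


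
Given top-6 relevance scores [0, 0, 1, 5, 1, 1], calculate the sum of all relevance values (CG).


Cumulative Gain = sum of relevance scores
Position 1: rel=0, running sum=0
Position 2: rel=0, running sum=0
Position 3: rel=1, running sum=1
Position 4: rel=5, running sum=6
Position 5: rel=1, running sum=7
Position 6: rel=1, running sum=8
CG = 8

8


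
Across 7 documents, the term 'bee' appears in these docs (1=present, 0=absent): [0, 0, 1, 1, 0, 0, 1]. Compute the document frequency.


Checking each document for 'bee':
Doc 1: absent
Doc 2: absent
Doc 3: present
Doc 4: present
Doc 5: absent
Doc 6: absent
Doc 7: present
df = sum of presences = 0 + 0 + 1 + 1 + 0 + 0 + 1 = 3

3


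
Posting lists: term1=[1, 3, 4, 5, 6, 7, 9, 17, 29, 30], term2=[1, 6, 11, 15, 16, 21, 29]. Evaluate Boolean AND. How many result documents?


Boolean AND: find intersection of posting lists
term1 docs: [1, 3, 4, 5, 6, 7, 9, 17, 29, 30]
term2 docs: [1, 6, 11, 15, 16, 21, 29]
Intersection: [1, 6, 29]
|intersection| = 3

3


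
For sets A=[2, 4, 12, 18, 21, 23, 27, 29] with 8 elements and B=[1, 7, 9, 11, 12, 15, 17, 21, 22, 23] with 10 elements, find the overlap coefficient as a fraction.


A intersect B = [12, 21, 23]
|A intersect B| = 3
min(|A|, |B|) = min(8, 10) = 8
Overlap = 3 / 8 = 3/8

3/8


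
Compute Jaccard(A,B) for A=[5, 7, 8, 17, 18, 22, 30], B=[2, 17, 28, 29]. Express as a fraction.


A intersect B = [17]
|A intersect B| = 1
A union B = [2, 5, 7, 8, 17, 18, 22, 28, 29, 30]
|A union B| = 10
Jaccard = 1/10 = 1/10

1/10


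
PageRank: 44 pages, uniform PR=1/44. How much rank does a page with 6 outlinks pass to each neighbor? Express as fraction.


Initial PR = 1/44 = 1/44
Outlinks = 6
Contribution per link = PR / outlinks
= 1/44 / 6
= 1/264

1/264


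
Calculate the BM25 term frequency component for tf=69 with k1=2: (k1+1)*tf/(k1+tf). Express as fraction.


BM25 TF component = (k1+1)*tf / (k1+tf)
k1 = 2, tf = 69
Numerator = (2+1)*69 = 207
Denominator = 2 + 69 = 71
= 207/71 = 207/71

207/71


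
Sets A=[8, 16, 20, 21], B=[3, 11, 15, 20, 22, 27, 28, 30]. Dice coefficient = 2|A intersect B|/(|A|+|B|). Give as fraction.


A intersect B = [20]
|A intersect B| = 1
|A| = 4, |B| = 8
Dice = 2*1 / (4+8)
= 2 / 12 = 1/6

1/6


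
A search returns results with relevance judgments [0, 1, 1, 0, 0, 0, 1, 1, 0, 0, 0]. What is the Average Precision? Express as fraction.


Computing P@k for each relevant position:
Position 1: not relevant
Position 2: relevant, P@2 = 1/2 = 1/2
Position 3: relevant, P@3 = 2/3 = 2/3
Position 4: not relevant
Position 5: not relevant
Position 6: not relevant
Position 7: relevant, P@7 = 3/7 = 3/7
Position 8: relevant, P@8 = 4/8 = 1/2
Position 9: not relevant
Position 10: not relevant
Position 11: not relevant
Sum of P@k = 1/2 + 2/3 + 3/7 + 1/2 = 44/21
AP = 44/21 / 4 = 11/21

11/21


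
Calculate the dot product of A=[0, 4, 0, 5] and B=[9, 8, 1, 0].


Dot product = sum of element-wise products
A[0]*B[0] = 0*9 = 0
A[1]*B[1] = 4*8 = 32
A[2]*B[2] = 0*1 = 0
A[3]*B[3] = 5*0 = 0
Sum = 0 + 32 + 0 + 0 = 32

32


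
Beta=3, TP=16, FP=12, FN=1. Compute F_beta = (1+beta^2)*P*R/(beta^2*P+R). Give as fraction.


P = TP/(TP+FP) = 16/28 = 4/7
R = TP/(TP+FN) = 16/17 = 16/17
beta^2 = 3^2 = 9
(1 + beta^2) = 10
Numerator = (1+beta^2)*P*R = 640/119
Denominator = beta^2*P + R = 36/7 + 16/17 = 724/119
F_beta = 160/181

160/181


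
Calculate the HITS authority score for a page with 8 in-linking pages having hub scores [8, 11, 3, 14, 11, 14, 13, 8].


Authority = sum of hub scores of in-linkers
In-link 1: hub score = 8
In-link 2: hub score = 11
In-link 3: hub score = 3
In-link 4: hub score = 14
In-link 5: hub score = 11
In-link 6: hub score = 14
In-link 7: hub score = 13
In-link 8: hub score = 8
Authority = 8 + 11 + 3 + 14 + 11 + 14 + 13 + 8 = 82

82


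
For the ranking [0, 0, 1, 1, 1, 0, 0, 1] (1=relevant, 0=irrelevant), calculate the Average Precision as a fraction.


Computing P@k for each relevant position:
Position 1: not relevant
Position 2: not relevant
Position 3: relevant, P@3 = 1/3 = 1/3
Position 4: relevant, P@4 = 2/4 = 1/2
Position 5: relevant, P@5 = 3/5 = 3/5
Position 6: not relevant
Position 7: not relevant
Position 8: relevant, P@8 = 4/8 = 1/2
Sum of P@k = 1/3 + 1/2 + 3/5 + 1/2 = 29/15
AP = 29/15 / 4 = 29/60

29/60


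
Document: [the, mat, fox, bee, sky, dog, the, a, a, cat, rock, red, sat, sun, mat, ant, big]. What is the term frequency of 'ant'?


Document has 17 words
Scanning for 'ant':
Found at positions: [15]
Count = 1

1


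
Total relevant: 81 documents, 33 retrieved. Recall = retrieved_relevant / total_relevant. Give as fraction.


Recall = retrieved_relevant / total_relevant
= 33 / 81
= 33 / (33 + 48)
= 11/27

11/27


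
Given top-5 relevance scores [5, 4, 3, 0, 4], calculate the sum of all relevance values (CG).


Cumulative Gain = sum of relevance scores
Position 1: rel=5, running sum=5
Position 2: rel=4, running sum=9
Position 3: rel=3, running sum=12
Position 4: rel=0, running sum=12
Position 5: rel=4, running sum=16
CG = 16

16


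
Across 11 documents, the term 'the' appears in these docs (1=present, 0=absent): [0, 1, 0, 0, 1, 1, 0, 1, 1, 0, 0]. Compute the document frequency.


Checking each document for 'the':
Doc 1: absent
Doc 2: present
Doc 3: absent
Doc 4: absent
Doc 5: present
Doc 6: present
Doc 7: absent
Doc 8: present
Doc 9: present
Doc 10: absent
Doc 11: absent
df = sum of presences = 0 + 1 + 0 + 0 + 1 + 1 + 0 + 1 + 1 + 0 + 0 = 5

5


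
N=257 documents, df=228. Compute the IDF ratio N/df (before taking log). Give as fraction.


IDF ratio = N / df
= 257 / 228
= 257/228

257/228


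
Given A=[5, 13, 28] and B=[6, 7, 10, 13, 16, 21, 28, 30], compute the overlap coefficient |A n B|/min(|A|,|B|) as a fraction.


A intersect B = [13, 28]
|A intersect B| = 2
min(|A|, |B|) = min(3, 8) = 3
Overlap = 2 / 3 = 2/3

2/3


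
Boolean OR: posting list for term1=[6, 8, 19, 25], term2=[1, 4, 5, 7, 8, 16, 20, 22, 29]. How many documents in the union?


Boolean OR: find union of posting lists
term1 docs: [6, 8, 19, 25]
term2 docs: [1, 4, 5, 7, 8, 16, 20, 22, 29]
Union: [1, 4, 5, 6, 7, 8, 16, 19, 20, 22, 25, 29]
|union| = 12

12


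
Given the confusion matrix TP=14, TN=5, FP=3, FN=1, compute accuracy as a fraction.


Accuracy = (TP + TN) / (TP + TN + FP + FN)
TP + TN = 14 + 5 = 19
Total = 14 + 5 + 3 + 1 = 23
Accuracy = 19 / 23 = 19/23

19/23


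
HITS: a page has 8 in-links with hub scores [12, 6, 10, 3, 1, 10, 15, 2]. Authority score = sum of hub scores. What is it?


Authority = sum of hub scores of in-linkers
In-link 1: hub score = 12
In-link 2: hub score = 6
In-link 3: hub score = 10
In-link 4: hub score = 3
In-link 5: hub score = 1
In-link 6: hub score = 10
In-link 7: hub score = 15
In-link 8: hub score = 2
Authority = 12 + 6 + 10 + 3 + 1 + 10 + 15 + 2 = 59

59


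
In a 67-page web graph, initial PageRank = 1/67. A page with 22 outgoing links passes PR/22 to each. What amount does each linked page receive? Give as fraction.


Initial PR = 1/67 = 1/67
Outlinks = 22
Contribution per link = PR / outlinks
= 1/67 / 22
= 1/1474

1/1474


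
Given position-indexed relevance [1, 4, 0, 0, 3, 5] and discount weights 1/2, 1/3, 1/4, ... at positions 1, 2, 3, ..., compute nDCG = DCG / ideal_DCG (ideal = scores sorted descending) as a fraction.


Position discount weights w_i = 1/(i+1) for i=1..6:
Weights = [1/2, 1/3, 1/4, 1/5, 1/6, 1/7]
Actual relevance: [1, 4, 0, 0, 3, 5]
DCG = 1/2 + 4/3 + 0/4 + 0/5 + 3/6 + 5/7 = 64/21
Ideal relevance (sorted desc): [5, 4, 3, 1, 0, 0]
Ideal DCG = 5/2 + 4/3 + 3/4 + 1/5 + 0/6 + 0/7 = 287/60
nDCG = DCG / ideal_DCG = 64/21 / 287/60 = 1280/2009

1280/2009
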